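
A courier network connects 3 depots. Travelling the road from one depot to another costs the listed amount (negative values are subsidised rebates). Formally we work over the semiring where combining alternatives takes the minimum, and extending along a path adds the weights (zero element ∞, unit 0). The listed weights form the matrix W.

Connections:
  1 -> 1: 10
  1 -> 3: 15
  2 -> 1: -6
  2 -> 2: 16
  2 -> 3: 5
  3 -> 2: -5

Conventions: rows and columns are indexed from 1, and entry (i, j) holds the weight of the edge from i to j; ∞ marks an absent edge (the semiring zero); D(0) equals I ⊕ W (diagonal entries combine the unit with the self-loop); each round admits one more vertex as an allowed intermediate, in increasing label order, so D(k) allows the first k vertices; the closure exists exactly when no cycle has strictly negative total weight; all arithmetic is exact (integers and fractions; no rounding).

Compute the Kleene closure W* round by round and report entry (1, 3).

D(0):
  [0, ∞, 15]
  [-6, 0, 5]
  [∞, -5, 0]
D(1):
  [0, ∞, 15]
  [-6, 0, 5]
  [∞, -5, 0]
D(2):
  [0, ∞, 15]
  [-6, 0, 5]
  [-11, -5, 0]
D(3):
  [0, 10, 15]
  [-6, 0, 5]
  [-11, -5, 0]
Answer: W*[1][3] = 15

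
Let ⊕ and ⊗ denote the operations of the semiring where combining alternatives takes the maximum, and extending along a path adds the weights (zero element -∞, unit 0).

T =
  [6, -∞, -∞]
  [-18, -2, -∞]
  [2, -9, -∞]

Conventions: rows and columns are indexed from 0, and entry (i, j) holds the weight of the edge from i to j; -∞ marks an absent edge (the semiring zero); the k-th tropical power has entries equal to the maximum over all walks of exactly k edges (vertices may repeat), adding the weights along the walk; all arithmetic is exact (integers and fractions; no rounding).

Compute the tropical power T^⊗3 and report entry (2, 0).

T^⊗2:
  [12, -∞, -∞]
  [-12, -4, -∞]
  [8, -11, -∞]
T^⊗3:
  [18, -∞, -∞]
  [-6, -6, -∞]
  [14, -13, -∞]
Key observation: the optimum is the walk 2->0->0->0, with weight 2 + 6 + 6 = 14.
Optimal value attained by: walk 2->0->0->0.
Answer: (T^⊗3)[2][0] = 14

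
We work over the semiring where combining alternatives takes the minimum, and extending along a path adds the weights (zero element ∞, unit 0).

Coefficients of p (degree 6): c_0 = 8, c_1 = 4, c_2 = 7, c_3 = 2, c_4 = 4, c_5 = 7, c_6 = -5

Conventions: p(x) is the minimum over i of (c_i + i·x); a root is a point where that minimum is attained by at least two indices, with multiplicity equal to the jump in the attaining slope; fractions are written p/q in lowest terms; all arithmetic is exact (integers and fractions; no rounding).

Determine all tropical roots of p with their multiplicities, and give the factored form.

hull edge (i=0, c=8) to (i=1, c=4): slope -4, span 1
hull edge (i=1, c=4) to (i=6, c=-5): slope -9/5, span 5
Factored form: p(x) = -5 ⊗ (x ⊕ 9/5) ⊗ (x ⊕ 9/5) ⊗ (x ⊕ 9/5) ⊗ (x ⊕ 9/5) ⊗ (x ⊕ 9/5) ⊗ (x ⊕ 4)
Answer: roots = 9/5 (mult 5), 4 (mult 1)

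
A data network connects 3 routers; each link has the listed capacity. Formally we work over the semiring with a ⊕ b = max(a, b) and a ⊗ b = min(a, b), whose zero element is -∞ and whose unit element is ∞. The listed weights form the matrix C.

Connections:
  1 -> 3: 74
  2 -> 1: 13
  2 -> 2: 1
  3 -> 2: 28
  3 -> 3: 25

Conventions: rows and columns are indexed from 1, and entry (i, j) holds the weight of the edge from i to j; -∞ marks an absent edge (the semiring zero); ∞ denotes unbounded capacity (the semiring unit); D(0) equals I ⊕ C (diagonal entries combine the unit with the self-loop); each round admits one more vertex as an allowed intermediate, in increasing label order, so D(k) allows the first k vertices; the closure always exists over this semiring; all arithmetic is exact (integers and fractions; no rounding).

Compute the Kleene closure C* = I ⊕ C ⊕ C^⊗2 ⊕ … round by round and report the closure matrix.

D(0):
  [∞, -∞, 74]
  [13, ∞, -∞]
  [-∞, 28, ∞]
D(1):
  [∞, -∞, 74]
  [13, ∞, 13]
  [-∞, 28, ∞]
D(2):
  [∞, -∞, 74]
  [13, ∞, 13]
  [13, 28, ∞]
D(3):
  [∞, 28, 74]
  [13, ∞, 13]
  [13, 28, ∞]
Answer: C* = [[∞, 28, 74], [13, ∞, 13], [13, 28, ∞]]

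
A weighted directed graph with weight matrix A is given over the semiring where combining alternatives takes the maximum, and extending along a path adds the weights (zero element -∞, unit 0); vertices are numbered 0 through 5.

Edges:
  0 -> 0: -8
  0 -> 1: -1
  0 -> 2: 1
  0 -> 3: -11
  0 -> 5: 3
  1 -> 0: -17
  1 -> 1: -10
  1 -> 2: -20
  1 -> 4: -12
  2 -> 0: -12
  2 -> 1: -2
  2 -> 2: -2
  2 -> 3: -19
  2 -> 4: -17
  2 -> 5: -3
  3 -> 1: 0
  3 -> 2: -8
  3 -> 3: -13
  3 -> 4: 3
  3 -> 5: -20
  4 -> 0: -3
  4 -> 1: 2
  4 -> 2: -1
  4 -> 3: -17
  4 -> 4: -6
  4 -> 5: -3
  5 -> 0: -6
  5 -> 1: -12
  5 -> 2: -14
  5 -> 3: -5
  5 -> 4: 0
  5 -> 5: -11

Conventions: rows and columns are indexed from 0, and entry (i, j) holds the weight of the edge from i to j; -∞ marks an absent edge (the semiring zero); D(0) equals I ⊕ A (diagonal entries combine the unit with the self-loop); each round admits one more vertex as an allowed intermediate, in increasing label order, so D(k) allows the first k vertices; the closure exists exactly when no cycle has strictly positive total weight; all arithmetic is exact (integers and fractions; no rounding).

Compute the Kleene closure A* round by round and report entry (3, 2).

D(0):
  [0, -1, 1, -11, -∞, 3]
  [-17, 0, -20, -∞, -12, -∞]
  [-12, -2, 0, -19, -17, -3]
  [-∞, 0, -8, 0, 3, -20]
  [-3, 2, -1, -17, 0, -3]
  [-6, -12, -14, -5, 0, 0]
D(1):
  [0, -1, 1, -11, -∞, 3]
  [-17, 0, -16, -28, -12, -14]
  [-12, -2, 0, -19, -17, -3]
  [-∞, 0, -8, 0, 3, -20]
  [-3, 2, -1, -14, 0, 0]
  [-6, -7, -5, -5, 0, 0]
D(2):
  [0, -1, 1, -11, -13, 3]
  [-17, 0, -16, -28, -12, -14]
  [-12, -2, 0, -19, -14, -3]
  [-17, 0, -8, 0, 3, -14]
  [-3, 2, -1, -14, 0, 0]
  [-6, -7, -5, -5, 0, 0]
D(3):
  [0, -1, 1, -11, -13, 3]
  [-17, 0, -16, -28, -12, -14]
  [-12, -2, 0, -19, -14, -3]
  [-17, 0, -8, 0, 3, -11]
  [-3, 2, -1, -14, 0, 0]
  [-6, -7, -5, -5, 0, 0]
D(4):
  [0, -1, 1, -11, -8, 3]
  [-17, 0, -16, -28, -12, -14]
  [-12, -2, 0, -19, -14, -3]
  [-17, 0, -8, 0, 3, -11]
  [-3, 2, -1, -14, 0, 0]
  [-6, -5, -5, -5, 0, 0]
D(5):
  [0, -1, 1, -11, -8, 3]
  [-15, 0, -13, -26, -12, -12]
  [-12, -2, 0, -19, -14, -3]
  [0, 5, 2, 0, 3, 3]
  [-3, 2, -1, -14, 0, 0]
  [-3, 2, -1, -5, 0, 0]
D(6):
  [0, 5, 2, -2, 3, 3]
  [-15, 0, -13, -17, -12, -12]
  [-6, -1, 0, -8, -3, -3]
  [0, 5, 2, 0, 3, 3]
  [-3, 2, -1, -5, 0, 0]
  [-3, 2, -1, -5, 0, 0]
Answer: A*[3][2] = 2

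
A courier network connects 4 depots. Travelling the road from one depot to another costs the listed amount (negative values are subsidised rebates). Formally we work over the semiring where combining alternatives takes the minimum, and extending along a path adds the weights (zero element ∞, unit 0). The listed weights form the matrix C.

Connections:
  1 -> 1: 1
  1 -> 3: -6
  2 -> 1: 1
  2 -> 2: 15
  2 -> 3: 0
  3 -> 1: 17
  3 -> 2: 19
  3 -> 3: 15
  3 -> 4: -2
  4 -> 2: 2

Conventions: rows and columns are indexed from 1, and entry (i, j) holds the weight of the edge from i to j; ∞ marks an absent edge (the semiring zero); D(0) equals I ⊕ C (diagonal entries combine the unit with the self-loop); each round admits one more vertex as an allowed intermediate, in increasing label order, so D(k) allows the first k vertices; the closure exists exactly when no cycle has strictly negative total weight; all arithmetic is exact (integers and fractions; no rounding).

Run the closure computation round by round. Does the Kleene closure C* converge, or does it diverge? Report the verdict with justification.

D(0):
  [0, ∞, -6, ∞]
  [1, 0, 0, ∞]
  [17, 19, 0, -2]
  [∞, 2, ∞, 0]
D(1):
  [0, ∞, -6, ∞]
  [1, 0, -5, ∞]
  [17, 19, 0, -2]
  [∞, 2, ∞, 0]
D(2):
  [0, ∞, -6, ∞]
  [1, 0, -5, ∞]
  [17, 19, 0, -2]
  [3, 2, -3, 0]
Detection: at round 3, diagonal entry (4, 4) turns strictly negative.
Key observation: the cycle 4->2->1->3->4 has total weight 2 + 1 + (-6) + (-2), which is strictly negative.
Answer: DIVERGES — negative cycle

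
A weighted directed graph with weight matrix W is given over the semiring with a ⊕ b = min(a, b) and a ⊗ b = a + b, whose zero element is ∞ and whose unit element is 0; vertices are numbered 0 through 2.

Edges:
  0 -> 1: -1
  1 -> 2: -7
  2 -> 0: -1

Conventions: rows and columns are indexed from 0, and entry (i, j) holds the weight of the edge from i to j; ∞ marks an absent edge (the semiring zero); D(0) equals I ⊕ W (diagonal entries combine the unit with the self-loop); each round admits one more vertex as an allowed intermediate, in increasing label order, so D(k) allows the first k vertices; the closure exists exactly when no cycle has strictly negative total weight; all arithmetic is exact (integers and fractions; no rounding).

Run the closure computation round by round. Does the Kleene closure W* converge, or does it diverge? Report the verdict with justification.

D(0):
  [0, -1, ∞]
  [∞, 0, -7]
  [-1, ∞, 0]
D(1):
  [0, -1, ∞]
  [∞, 0, -7]
  [-1, -2, 0]
Detection: at round 2, diagonal entry (2, 2) turns strictly negative.
Key observation: the cycle 2->0->1->2 has total weight (-1) + (-1) + (-7), which is strictly negative.
Answer: DIVERGES — negative cycle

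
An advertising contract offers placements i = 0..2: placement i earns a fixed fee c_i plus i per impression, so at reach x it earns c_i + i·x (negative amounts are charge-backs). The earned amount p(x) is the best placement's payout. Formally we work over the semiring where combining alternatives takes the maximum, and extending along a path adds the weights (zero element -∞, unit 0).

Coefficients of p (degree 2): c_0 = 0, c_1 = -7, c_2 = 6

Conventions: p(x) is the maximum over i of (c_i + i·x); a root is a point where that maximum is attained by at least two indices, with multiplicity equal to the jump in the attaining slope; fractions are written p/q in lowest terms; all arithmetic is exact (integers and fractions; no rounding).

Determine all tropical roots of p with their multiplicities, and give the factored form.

hull edge (i=0, c=0) to (i=2, c=6): slope 3, span 2
Factored form: p(x) = 6 ⊗ (x ⊕ (-3)) ⊗ (x ⊕ (-3))
Answer: roots = -3 (mult 2)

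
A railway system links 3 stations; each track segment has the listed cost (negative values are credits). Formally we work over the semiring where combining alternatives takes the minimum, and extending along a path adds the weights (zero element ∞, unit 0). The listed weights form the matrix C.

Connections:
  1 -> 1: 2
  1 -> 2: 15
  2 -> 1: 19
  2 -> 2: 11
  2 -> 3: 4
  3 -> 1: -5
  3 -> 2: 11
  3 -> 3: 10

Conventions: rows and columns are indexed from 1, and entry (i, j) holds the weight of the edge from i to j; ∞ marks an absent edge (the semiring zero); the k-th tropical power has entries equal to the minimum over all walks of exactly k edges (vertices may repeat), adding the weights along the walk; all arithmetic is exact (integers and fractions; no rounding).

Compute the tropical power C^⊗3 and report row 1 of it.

C^⊗2:
  [4, 17, 19]
  [-1, 15, 14]
  [-3, 10, 15]
C^⊗3:
  [6, 19, 21]
  [1, 14, 19]
  [-1, 12, 14]
Answer: row 1 of C^⊗3 = [6, 19, 21]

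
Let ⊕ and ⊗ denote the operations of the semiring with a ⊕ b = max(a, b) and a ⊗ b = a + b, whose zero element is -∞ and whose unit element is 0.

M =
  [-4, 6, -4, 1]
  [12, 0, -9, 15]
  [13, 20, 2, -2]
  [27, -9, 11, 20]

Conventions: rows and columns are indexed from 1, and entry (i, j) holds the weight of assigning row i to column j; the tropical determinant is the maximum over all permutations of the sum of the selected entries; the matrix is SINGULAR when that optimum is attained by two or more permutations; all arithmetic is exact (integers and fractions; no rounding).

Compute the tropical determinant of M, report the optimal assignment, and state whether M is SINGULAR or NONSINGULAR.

σ = (1, 2, 3, 4): (-4) + 0 + 2 + 20 = 18
σ = (1, 2, 4, 3): (-4) + 0 + (-2) + 11 = 5
σ = (1, 3, 2, 4): (-4) + (-9) + 20 + 20 = 27
σ = (1, 3, 4, 2): (-4) + (-9) + (-2) + (-9) = -24
σ = (1, 4, 2, 3): (-4) + 15 + 20 + 11 = 42
σ = (1, 4, 3, 2): (-4) + 15 + 2 + (-9) = 4
σ = (2, 1, 3, 4): 6 + 12 + 2 + 20 = 40
σ = (2, 1, 4, 3): 6 + 12 + (-2) + 11 = 27
σ = (2, 3, 1, 4): 6 + (-9) + 13 + 20 = 30
σ = (2, 3, 4, 1): 6 + (-9) + (-2) + 27 = 22
σ = (2, 4, 1, 3): 6 + 15 + 13 + 11 = 45
σ = (2, 4, 3, 1): 6 + 15 + 2 + 27 = 50
σ = (3, 1, 2, 4): (-4) + 12 + 20 + 20 = 48
σ = (3, 1, 4, 2): (-4) + 12 + (-2) + (-9) = -3
σ = (3, 2, 1, 4): (-4) + 0 + 13 + 20 = 29
σ = (3, 2, 4, 1): (-4) + 0 + (-2) + 27 = 21
σ = (3, 4, 1, 2): (-4) + 15 + 13 + (-9) = 15
σ = (3, 4, 2, 1): (-4) + 15 + 20 + 27 = 58
σ = (4, 1, 2, 3): 1 + 12 + 20 + 11 = 44
σ = (4, 1, 3, 2): 1 + 12 + 2 + (-9) = 6
σ = (4, 2, 1, 3): 1 + 0 + 13 + 11 = 25
σ = (4, 2, 3, 1): 1 + 0 + 2 + 27 = 30
σ = (4, 3, 1, 2): 1 + (-9) + 13 + (-9) = -4
σ = (4, 3, 2, 1): 1 + (-9) + 20 + 27 = 39
Optimal value attained by: σ = (3, 4, 2, 1).
Answer: det⊕(M) = 58; verdict: NONSINGULAR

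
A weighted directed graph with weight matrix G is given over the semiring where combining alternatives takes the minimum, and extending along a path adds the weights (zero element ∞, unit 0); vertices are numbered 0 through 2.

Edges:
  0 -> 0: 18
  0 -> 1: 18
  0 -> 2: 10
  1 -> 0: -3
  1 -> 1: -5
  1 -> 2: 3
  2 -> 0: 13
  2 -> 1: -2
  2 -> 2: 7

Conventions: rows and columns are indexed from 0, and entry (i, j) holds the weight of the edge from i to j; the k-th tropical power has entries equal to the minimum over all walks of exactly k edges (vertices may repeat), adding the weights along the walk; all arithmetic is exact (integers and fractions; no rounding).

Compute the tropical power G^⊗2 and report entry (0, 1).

G^⊗2:
  [15, 8, 17]
  [-8, -10, -2]
  [-5, -7, 1]
Key observation: the optimum is the walk 0->2->1, with weight 10 + (-2) = 8.
Optimal value attained by: walk 0->2->1.
Answer: (G^⊗2)[0][1] = 8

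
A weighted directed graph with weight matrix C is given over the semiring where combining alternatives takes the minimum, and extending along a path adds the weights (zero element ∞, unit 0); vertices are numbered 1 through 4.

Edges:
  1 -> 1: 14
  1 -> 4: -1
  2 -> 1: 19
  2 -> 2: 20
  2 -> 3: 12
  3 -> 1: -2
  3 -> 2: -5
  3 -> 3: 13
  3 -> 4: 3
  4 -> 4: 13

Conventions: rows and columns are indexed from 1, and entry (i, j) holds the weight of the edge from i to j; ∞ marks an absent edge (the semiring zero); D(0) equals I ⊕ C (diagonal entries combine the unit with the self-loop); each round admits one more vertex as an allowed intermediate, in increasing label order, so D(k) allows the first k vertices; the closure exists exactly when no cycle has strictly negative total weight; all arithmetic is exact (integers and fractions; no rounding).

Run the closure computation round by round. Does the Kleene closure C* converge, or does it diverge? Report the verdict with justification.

D(0):
  [0, ∞, ∞, -1]
  [19, 0, 12, ∞]
  [-2, -5, 0, 3]
  [∞, ∞, ∞, 0]
D(1):
  [0, ∞, ∞, -1]
  [19, 0, 12, 18]
  [-2, -5, 0, -3]
  [∞, ∞, ∞, 0]
D(2):
  [0, ∞, ∞, -1]
  [19, 0, 12, 18]
  [-2, -5, 0, -3]
  [∞, ∞, ∞, 0]
D(3):
  [0, ∞, ∞, -1]
  [10, 0, 12, 9]
  [-2, -5, 0, -3]
  [∞, ∞, ∞, 0]
D(4):
  [0, ∞, ∞, -1]
  [10, 0, 12, 9]
  [-2, -5, 0, -3]
  [∞, ∞, ∞, 0]
Key observation: every diagonal entry stays at the unit through all rounds, so no improving cycle exists.
Answer: CONVERGES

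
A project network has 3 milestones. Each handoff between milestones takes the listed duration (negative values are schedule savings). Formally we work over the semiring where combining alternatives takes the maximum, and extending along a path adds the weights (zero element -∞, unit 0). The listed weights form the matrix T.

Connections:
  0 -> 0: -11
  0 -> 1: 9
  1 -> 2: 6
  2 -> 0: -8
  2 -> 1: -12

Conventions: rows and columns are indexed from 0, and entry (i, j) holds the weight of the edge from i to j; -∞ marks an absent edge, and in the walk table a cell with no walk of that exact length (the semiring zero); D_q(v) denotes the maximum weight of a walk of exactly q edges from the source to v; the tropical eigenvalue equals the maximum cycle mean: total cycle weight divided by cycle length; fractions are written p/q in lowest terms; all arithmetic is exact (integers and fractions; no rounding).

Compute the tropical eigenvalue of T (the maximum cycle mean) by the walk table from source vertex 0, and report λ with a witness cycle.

q=0: [0, -∞, -∞]
q=1: [-11, 9, -∞]
q=2: [-22, -2, 15]
q=3: [7, 3, 4]
Optimal cycle mean attained by: cycle 0->1->2->0, total 9 + 6 + (-8), length 3.
Answer: λ = 7/3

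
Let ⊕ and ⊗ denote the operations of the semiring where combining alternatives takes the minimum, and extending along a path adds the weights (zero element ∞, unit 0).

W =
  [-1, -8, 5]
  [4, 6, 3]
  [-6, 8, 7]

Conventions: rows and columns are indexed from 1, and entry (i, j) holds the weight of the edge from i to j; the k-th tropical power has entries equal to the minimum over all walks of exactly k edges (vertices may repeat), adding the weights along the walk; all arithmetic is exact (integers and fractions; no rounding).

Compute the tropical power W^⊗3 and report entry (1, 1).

W^⊗2:
  [-4, -9, -5]
  [-3, -4, 9]
  [-7, -14, -1]
W^⊗3:
  [-11, -12, -6]
  [-4, -11, -1]
  [-10, -15, -11]
Key observation: the optimum is the walk 1->2->3->1, with weight (-8) + 3 + (-6) = -11.
Optimal value attained by: walk 1->2->3->1.
Answer: (W^⊗3)[1][1] = -11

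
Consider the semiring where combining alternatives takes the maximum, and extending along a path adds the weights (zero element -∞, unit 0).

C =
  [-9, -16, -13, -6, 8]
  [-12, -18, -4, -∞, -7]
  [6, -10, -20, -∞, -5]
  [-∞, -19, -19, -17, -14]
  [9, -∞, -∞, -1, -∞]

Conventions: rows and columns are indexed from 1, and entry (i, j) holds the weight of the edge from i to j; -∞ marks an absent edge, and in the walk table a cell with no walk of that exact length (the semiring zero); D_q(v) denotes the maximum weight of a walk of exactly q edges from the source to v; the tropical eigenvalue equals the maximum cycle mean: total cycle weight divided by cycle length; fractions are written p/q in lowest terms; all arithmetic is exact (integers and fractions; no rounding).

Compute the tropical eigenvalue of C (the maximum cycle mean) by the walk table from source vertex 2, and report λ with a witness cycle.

q=0: [-∞, 0, -∞, -∞, -∞]
q=1: [-12, -18, -4, -∞, -7]
q=2: [2, -14, -22, -8, -4]
q=3: [5, -14, -11, -4, 10]
q=4: [19, -11, -8, 9, 13]
q=5: [22, 3, 6, 13, 27]
Optimal cycle mean attained by: cycle 1->5->1, total 8 + 9, length 2.
Answer: λ = 17/2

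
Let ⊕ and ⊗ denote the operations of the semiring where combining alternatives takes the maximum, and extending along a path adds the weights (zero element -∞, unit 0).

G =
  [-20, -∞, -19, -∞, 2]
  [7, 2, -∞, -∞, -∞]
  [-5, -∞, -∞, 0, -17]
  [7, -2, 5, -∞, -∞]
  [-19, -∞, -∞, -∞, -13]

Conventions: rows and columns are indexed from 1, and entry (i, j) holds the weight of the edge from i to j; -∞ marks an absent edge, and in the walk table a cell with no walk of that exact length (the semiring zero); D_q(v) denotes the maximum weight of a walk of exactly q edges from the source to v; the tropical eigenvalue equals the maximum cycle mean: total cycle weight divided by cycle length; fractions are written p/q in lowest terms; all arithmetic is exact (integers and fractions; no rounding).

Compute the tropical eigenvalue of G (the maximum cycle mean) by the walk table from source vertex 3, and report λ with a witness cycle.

q=0: [-∞, -∞, 0, -∞, -∞]
q=1: [-5, -∞, -∞, 0, -17]
q=2: [7, -2, 5, -∞, -3]
q=3: [5, 0, -12, 5, 9]
q=4: [12, 3, 10, -12, 7]
q=5: [10, 5, -7, 10, 14]
Optimal cycle mean attained by: cycle 3->4->3, total 0 + 5, length 2.
Answer: λ = 5/2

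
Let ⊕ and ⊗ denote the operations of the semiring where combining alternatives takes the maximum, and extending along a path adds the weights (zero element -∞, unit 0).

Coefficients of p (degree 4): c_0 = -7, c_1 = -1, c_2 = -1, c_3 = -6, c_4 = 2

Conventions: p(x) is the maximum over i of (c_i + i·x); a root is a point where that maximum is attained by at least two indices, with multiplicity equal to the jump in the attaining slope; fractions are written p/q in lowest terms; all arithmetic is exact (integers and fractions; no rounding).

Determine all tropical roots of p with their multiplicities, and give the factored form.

hull edge (i=0, c=-7) to (i=1, c=-1): slope 6, span 1
hull edge (i=1, c=-1) to (i=4, c=2): slope 1, span 3
Factored form: p(x) = 2 ⊗ (x ⊕ (-6)) ⊗ (x ⊕ (-1)) ⊗ (x ⊕ (-1)) ⊗ (x ⊕ (-1))
Answer: roots = -6 (mult 1), -1 (mult 3)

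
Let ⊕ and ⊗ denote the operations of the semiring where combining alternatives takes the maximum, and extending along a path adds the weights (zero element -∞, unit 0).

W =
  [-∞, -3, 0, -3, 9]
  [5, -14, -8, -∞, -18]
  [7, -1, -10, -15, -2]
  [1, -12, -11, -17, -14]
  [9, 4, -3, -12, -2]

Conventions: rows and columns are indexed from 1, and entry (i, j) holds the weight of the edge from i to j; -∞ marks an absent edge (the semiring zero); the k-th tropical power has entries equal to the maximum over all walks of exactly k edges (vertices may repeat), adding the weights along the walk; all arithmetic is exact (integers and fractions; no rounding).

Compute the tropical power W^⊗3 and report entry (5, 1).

W^⊗2:
  [18, 13, 6, -3, 7]
  [-1, 2, 5, 2, 14]
  [7, 4, 7, 4, 16]
  [-4, -2, 1, -2, 10]
  [9, 6, 9, 6, 18]
W^⊗3:
  [18, 15, 18, 15, 27]
  [23, 18, 11, 2, 12]
  [25, 20, 13, 4, 16]
  [19, 14, 7, -2, 8]
  [27, 22, 15, 6, 18]
Key observation: the optimum is the walk 5->1->5->1, with weight 9 + 9 + 9 = 27.
Optimal value attained by: walk 5->1->5->1.
Answer: (W^⊗3)[5][1] = 27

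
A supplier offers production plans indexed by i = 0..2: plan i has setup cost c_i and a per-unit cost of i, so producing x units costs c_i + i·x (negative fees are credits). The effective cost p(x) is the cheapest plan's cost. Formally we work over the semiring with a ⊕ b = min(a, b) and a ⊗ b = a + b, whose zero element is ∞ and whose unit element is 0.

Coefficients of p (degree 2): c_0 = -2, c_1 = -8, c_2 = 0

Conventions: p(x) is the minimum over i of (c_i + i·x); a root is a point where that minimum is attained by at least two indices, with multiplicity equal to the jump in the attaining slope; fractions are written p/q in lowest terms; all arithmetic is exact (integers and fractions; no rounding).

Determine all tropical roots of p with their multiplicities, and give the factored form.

hull edge (i=0, c=-2) to (i=1, c=-8): slope -6, span 1
hull edge (i=1, c=-8) to (i=2, c=0): slope 8, span 1
Factored form: p(x) = 0 ⊗ (x ⊕ (-8)) ⊗ (x ⊕ 6)
Answer: roots = -8 (mult 1), 6 (mult 1)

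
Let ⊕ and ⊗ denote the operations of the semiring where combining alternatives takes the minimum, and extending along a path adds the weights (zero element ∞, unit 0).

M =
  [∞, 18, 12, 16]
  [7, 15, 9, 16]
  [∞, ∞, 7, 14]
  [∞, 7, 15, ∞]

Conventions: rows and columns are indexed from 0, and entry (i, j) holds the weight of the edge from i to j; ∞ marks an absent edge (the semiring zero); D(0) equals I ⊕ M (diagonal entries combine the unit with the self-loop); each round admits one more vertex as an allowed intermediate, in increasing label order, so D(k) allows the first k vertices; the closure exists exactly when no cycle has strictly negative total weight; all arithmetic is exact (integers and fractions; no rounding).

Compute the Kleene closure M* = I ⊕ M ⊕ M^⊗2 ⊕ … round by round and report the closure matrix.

D(0):
  [0, 18, 12, 16]
  [7, 0, 9, 16]
  [∞, ∞, 0, 14]
  [∞, 7, 15, 0]
D(1):
  [0, 18, 12, 16]
  [7, 0, 9, 16]
  [∞, ∞, 0, 14]
  [∞, 7, 15, 0]
D(2):
  [0, 18, 12, 16]
  [7, 0, 9, 16]
  [∞, ∞, 0, 14]
  [14, 7, 15, 0]
D(3):
  [0, 18, 12, 16]
  [7, 0, 9, 16]
  [∞, ∞, 0, 14]
  [14, 7, 15, 0]
D(4):
  [0, 18, 12, 16]
  [7, 0, 9, 16]
  [28, 21, 0, 14]
  [14, 7, 15, 0]
Answer: M* = [[0, 18, 12, 16], [7, 0, 9, 16], [28, 21, 0, 14], [14, 7, 15, 0]]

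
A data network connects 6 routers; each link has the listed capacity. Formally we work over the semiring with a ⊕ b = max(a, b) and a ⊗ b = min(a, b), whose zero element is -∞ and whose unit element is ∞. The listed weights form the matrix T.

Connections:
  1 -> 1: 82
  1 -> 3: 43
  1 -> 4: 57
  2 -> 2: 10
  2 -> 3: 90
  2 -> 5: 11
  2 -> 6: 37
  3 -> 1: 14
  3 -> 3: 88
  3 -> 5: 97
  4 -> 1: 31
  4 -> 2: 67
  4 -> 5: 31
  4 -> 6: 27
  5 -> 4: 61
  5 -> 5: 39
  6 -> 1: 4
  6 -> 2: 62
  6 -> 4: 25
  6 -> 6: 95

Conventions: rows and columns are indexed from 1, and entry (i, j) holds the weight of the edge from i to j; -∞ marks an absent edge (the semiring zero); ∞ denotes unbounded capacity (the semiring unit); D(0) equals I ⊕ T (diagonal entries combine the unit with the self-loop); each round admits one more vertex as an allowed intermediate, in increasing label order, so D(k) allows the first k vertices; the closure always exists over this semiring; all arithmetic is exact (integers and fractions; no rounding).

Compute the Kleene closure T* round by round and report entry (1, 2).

D(0):
  [∞, -∞, 43, 57, -∞, -∞]
  [-∞, ∞, 90, -∞, 11, 37]
  [14, -∞, ∞, -∞, 97, -∞]
  [31, 67, -∞, ∞, 31, 27]
  [-∞, -∞, -∞, 61, ∞, -∞]
  [4, 62, -∞, 25, -∞, ∞]
D(1):
  [∞, -∞, 43, 57, -∞, -∞]
  [-∞, ∞, 90, -∞, 11, 37]
  [14, -∞, ∞, 14, 97, -∞]
  [31, 67, 31, ∞, 31, 27]
  [-∞, -∞, -∞, 61, ∞, -∞]
  [4, 62, 4, 25, -∞, ∞]
D(2):
  [∞, -∞, 43, 57, -∞, -∞]
  [-∞, ∞, 90, -∞, 11, 37]
  [14, -∞, ∞, 14, 97, -∞]
  [31, 67, 67, ∞, 31, 37]
  [-∞, -∞, -∞, 61, ∞, -∞]
  [4, 62, 62, 25, 11, ∞]
D(3):
  [∞, -∞, 43, 57, 43, -∞]
  [14, ∞, 90, 14, 90, 37]
  [14, -∞, ∞, 14, 97, -∞]
  [31, 67, 67, ∞, 67, 37]
  [-∞, -∞, -∞, 61, ∞, -∞]
  [14, 62, 62, 25, 62, ∞]
D(4):
  [∞, 57, 57, 57, 57, 37]
  [14, ∞, 90, 14, 90, 37]
  [14, 14, ∞, 14, 97, 14]
  [31, 67, 67, ∞, 67, 37]
  [31, 61, 61, 61, ∞, 37]
  [25, 62, 62, 25, 62, ∞]
D(5):
  [∞, 57, 57, 57, 57, 37]
  [31, ∞, 90, 61, 90, 37]
  [31, 61, ∞, 61, 97, 37]
  [31, 67, 67, ∞, 67, 37]
  [31, 61, 61, 61, ∞, 37]
  [31, 62, 62, 61, 62, ∞]
D(6):
  [∞, 57, 57, 57, 57, 37]
  [31, ∞, 90, 61, 90, 37]
  [31, 61, ∞, 61, 97, 37]
  [31, 67, 67, ∞, 67, 37]
  [31, 61, 61, 61, ∞, 37]
  [31, 62, 62, 61, 62, ∞]
Answer: T*[1][2] = 57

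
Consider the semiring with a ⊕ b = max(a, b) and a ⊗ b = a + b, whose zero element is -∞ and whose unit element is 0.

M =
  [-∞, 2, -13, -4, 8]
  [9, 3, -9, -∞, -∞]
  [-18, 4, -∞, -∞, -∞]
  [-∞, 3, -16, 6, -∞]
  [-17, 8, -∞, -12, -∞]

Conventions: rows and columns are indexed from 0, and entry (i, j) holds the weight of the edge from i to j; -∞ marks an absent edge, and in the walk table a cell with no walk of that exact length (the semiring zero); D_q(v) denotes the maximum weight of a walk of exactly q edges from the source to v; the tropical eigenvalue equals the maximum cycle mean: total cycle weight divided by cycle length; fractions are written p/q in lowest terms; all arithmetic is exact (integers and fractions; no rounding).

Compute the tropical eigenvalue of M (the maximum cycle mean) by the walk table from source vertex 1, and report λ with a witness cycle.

q=0: [-∞, 0, -∞, -∞, -∞]
q=1: [9, 3, -9, -∞, -∞]
q=2: [12, 11, -4, 5, 17]
q=3: [20, 25, 2, 11, 20]
q=4: [34, 28, 16, 17, 28]
q=5: [37, 36, 21, 30, 42]
Optimal cycle mean attained by: cycle 0->4->1->0, total 8 + 8 + 9, length 3.
Answer: λ = 25/3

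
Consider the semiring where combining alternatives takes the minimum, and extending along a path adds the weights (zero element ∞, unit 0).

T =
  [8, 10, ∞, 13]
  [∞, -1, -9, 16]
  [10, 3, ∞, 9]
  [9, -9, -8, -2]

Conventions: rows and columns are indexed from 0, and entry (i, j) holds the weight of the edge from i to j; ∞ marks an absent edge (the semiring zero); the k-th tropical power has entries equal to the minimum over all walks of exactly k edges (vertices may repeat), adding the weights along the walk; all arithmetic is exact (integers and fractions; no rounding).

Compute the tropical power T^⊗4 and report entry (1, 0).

T^⊗2:
  [16, 4, 1, 11]
  [1, -6, -10, 0]
  [18, 0, -6, 7]
  [2, -11, -18, -4]
T^⊗3:
  [11, 2, -5, 9]
  [0, -9, -15, -2]
  [4, -3, -9, 3]
  [-8, -15, -20, -9]
T^⊗4:
  [5, -2, -7, 4]
  [-5, -12, -18, -6]
  [1, -6, -12, 0]
  [-10, -18, -24, -11]
Key observation: the optimum is the walk 1->2->1->2->0, with weight (-9) + 3 + (-9) + 10 = -5.
Optimal value attained by: walk 1->2->1->2->0.
Answer: (T^⊗4)[1][0] = -5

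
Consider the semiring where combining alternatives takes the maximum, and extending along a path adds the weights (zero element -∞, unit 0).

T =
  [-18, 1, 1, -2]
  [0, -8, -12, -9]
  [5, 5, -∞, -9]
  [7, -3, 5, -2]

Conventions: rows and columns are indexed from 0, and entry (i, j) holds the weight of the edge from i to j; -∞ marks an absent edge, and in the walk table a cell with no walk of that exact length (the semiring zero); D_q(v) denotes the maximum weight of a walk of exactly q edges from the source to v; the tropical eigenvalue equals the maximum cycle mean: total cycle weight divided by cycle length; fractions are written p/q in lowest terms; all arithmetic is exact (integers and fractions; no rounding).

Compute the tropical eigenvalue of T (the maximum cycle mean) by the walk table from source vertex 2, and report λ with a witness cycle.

q=0: [-∞, -∞, 0, -∞]
q=1: [5, 5, -∞, -9]
q=2: [5, 6, 6, 3]
q=3: [11, 11, 8, 3]
q=4: [13, 13, 12, 9]
Optimal cycle mean attained by: cycle 0->2->0, total 1 + 5, length 2.
Answer: λ = 3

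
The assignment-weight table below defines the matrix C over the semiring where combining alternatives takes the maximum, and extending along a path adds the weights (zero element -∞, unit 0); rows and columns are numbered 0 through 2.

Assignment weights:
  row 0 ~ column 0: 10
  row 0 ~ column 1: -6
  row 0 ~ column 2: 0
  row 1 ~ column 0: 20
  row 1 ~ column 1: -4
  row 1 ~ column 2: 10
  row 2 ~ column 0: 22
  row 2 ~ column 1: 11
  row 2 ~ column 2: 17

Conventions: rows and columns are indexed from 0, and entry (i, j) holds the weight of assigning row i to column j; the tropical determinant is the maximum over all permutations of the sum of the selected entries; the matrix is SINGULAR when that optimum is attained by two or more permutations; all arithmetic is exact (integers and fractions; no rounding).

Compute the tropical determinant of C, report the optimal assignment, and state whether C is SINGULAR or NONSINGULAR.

σ = (0, 1, 2): 10 + (-4) + 17 = 23
σ = (0, 2, 1): 10 + 10 + 11 = 31
σ = (1, 0, 2): (-6) + 20 + 17 = 31
σ = (1, 2, 0): (-6) + 10 + 22 = 26
σ = (2, 0, 1): 0 + 20 + 11 = 31
σ = (2, 1, 0): 0 + (-4) + 22 = 18
Optimal value attained by: σ = (0, 2, 1).
Answer: det⊕(C) = 31; verdict: SINGULAR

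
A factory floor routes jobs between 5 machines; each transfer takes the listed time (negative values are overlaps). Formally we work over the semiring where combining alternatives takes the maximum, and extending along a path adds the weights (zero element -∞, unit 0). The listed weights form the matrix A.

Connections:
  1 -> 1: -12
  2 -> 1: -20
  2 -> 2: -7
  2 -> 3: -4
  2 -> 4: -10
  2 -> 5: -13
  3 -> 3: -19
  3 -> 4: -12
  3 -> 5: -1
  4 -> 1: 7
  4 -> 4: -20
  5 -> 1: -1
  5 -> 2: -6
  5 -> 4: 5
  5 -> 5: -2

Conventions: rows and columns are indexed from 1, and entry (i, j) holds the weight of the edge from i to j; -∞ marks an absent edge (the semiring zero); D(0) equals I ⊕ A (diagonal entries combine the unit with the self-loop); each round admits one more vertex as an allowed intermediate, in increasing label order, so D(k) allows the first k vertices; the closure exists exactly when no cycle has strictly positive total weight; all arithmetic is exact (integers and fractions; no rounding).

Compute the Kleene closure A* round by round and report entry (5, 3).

D(0):
  [0, -∞, -∞, -∞, -∞]
  [-20, 0, -4, -10, -13]
  [-∞, -∞, 0, -12, -1]
  [7, -∞, -∞, 0, -∞]
  [-1, -6, -∞, 5, 0]
D(1):
  [0, -∞, -∞, -∞, -∞]
  [-20, 0, -4, -10, -13]
  [-∞, -∞, 0, -12, -1]
  [7, -∞, -∞, 0, -∞]
  [-1, -6, -∞, 5, 0]
D(2):
  [0, -∞, -∞, -∞, -∞]
  [-20, 0, -4, -10, -13]
  [-∞, -∞, 0, -12, -1]
  [7, -∞, -∞, 0, -∞]
  [-1, -6, -10, 5, 0]
D(3):
  [0, -∞, -∞, -∞, -∞]
  [-20, 0, -4, -10, -5]
  [-∞, -∞, 0, -12, -1]
  [7, -∞, -∞, 0, -∞]
  [-1, -6, -10, 5, 0]
D(4):
  [0, -∞, -∞, -∞, -∞]
  [-3, 0, -4, -10, -5]
  [-5, -∞, 0, -12, -1]
  [7, -∞, -∞, 0, -∞]
  [12, -6, -10, 5, 0]
D(5):
  [0, -∞, -∞, -∞, -∞]
  [7, 0, -4, 0, -5]
  [11, -7, 0, 4, -1]
  [7, -∞, -∞, 0, -∞]
  [12, -6, -10, 5, 0]
Answer: A*[5][3] = -10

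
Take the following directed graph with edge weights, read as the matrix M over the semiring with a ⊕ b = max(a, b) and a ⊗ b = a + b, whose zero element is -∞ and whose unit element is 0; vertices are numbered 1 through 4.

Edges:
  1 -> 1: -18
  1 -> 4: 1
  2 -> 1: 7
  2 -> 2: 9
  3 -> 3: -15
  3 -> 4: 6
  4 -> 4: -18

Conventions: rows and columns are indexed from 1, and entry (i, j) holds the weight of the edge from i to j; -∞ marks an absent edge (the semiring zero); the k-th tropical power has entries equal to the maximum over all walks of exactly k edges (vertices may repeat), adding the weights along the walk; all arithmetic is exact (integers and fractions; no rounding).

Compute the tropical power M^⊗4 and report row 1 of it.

M^⊗2:
  [-36, -∞, -∞, -17]
  [16, 18, -∞, 8]
  [-∞, -∞, -30, -9]
  [-∞, -∞, -∞, -36]
M^⊗3:
  [-54, -∞, -∞, -35]
  [25, 27, -∞, 17]
  [-∞, -∞, -45, -24]
  [-∞, -∞, -∞, -54]
M^⊗4:
  [-72, -∞, -∞, -53]
  [34, 36, -∞, 26]
  [-∞, -∞, -60, -39]
  [-∞, -∞, -∞, -72]
Answer: row 1 of M^⊗4 = [-72, -∞, -∞, -53]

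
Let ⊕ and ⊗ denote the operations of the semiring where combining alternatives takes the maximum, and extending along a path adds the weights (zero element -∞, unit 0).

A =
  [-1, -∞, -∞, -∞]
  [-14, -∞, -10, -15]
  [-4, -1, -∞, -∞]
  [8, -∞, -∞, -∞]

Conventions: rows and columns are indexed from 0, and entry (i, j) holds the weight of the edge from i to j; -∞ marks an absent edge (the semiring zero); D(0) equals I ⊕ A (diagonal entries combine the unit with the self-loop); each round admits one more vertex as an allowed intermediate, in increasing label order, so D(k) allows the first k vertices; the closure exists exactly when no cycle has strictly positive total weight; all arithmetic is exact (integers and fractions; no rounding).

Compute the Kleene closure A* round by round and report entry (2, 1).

D(0):
  [0, -∞, -∞, -∞]
  [-14, 0, -10, -15]
  [-4, -1, 0, -∞]
  [8, -∞, -∞, 0]
D(1):
  [0, -∞, -∞, -∞]
  [-14, 0, -10, -15]
  [-4, -1, 0, -∞]
  [8, -∞, -∞, 0]
D(2):
  [0, -∞, -∞, -∞]
  [-14, 0, -10, -15]
  [-4, -1, 0, -16]
  [8, -∞, -∞, 0]
D(3):
  [0, -∞, -∞, -∞]
  [-14, 0, -10, -15]
  [-4, -1, 0, -16]
  [8, -∞, -∞, 0]
D(4):
  [0, -∞, -∞, -∞]
  [-7, 0, -10, -15]
  [-4, -1, 0, -16]
  [8, -∞, -∞, 0]
Answer: A*[2][1] = -1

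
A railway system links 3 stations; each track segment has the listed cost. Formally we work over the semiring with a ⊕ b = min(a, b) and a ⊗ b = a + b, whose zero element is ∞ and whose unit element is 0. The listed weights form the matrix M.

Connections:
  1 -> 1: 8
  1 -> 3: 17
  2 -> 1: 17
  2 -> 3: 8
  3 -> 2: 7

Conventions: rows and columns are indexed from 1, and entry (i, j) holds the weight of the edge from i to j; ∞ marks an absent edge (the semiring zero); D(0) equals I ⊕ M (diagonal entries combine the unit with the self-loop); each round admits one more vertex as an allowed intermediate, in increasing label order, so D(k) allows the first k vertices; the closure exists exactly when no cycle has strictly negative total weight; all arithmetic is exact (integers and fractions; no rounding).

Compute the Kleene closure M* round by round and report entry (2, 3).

D(0):
  [0, ∞, 17]
  [17, 0, 8]
  [∞, 7, 0]
D(1):
  [0, ∞, 17]
  [17, 0, 8]
  [∞, 7, 0]
D(2):
  [0, ∞, 17]
  [17, 0, 8]
  [24, 7, 0]
D(3):
  [0, 24, 17]
  [17, 0, 8]
  [24, 7, 0]
Answer: M*[2][3] = 8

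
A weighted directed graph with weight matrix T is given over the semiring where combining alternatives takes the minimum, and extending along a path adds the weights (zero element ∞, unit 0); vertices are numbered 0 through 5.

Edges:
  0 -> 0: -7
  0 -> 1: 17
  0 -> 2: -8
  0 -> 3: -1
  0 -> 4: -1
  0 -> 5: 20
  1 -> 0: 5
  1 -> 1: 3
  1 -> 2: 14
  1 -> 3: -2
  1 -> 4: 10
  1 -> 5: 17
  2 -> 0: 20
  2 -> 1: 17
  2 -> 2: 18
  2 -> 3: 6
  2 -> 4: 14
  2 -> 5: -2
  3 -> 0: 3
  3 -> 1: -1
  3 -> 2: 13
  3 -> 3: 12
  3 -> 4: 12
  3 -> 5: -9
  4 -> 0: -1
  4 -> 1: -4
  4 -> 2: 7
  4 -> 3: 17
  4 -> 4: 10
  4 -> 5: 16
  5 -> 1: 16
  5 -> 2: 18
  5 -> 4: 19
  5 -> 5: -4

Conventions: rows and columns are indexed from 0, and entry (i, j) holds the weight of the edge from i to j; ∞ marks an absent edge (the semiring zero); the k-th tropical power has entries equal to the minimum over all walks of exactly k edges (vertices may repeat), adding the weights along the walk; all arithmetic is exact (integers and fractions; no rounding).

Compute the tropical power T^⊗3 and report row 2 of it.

T^⊗2:
  [-14, -5, -15, -8, -8, -10]
  [-2, -3, -3, 1, 4, -11]
  [9, 5, 12, 15, 17, -6]
  [-4, 2, -5, -3, 2, -13]
  [-8, -1, -9, -6, -2, 5]
  [18, 12, 14, 14, 15, -8]
T^⊗3:
  [-21, -12, -22, -15, -15, -17]
  [-9, 0, -10, -5, -3, -15]
  [2, 8, 1, 3, 8, -10]
  [-11, -4, -12, -5, -5, -17]
  [-15, -7, -16, -9, -9, -15]
  [11, 8, 10, 10, 11, -12]
Answer: row 2 of T^⊗3 = [2, 8, 1, 3, 8, -10]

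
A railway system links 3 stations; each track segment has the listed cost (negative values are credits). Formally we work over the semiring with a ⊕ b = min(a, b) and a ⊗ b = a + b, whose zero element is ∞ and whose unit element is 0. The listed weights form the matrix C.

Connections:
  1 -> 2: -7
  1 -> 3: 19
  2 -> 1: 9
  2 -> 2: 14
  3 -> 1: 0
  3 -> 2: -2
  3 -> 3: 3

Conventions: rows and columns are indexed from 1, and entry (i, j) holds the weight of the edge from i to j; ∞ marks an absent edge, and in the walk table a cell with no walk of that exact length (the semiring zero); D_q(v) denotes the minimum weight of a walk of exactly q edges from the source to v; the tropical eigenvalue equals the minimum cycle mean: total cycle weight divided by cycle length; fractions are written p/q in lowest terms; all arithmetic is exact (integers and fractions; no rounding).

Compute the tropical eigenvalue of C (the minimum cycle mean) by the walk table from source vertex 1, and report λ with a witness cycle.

q=0: [0, ∞, ∞]
q=1: [∞, -7, 19]
q=2: [2, 7, 22]
q=3: [16, -5, 21]
Optimal cycle mean attained by: cycle 1->2->1, total (-7) + 9, length 2.
Answer: λ = 1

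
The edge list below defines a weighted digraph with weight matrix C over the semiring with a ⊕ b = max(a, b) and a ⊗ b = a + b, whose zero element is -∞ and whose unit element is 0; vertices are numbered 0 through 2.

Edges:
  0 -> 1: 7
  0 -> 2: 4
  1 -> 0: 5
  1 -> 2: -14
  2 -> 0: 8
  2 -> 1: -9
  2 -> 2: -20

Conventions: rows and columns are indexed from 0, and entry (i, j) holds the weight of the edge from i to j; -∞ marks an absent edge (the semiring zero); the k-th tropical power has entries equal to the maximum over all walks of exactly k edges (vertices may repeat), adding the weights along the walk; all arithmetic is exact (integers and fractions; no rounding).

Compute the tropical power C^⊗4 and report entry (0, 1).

C^⊗2:
  [12, -5, -7]
  [-6, 12, 9]
  [-4, 15, 12]
C^⊗3:
  [1, 19, 16]
  [17, 1, -2]
  [20, 3, 1]
C^⊗4:
  [24, 8, 5]
  [6, 24, 21]
  [9, 27, 24]
Key observation: the optimum is the walk 0->1->2->0->1, with weight 7 + (-14) + 8 + 7 = 8.
Optimal value attained by: walk 0->1->2->0->1.
Answer: (C^⊗4)[0][1] = 8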